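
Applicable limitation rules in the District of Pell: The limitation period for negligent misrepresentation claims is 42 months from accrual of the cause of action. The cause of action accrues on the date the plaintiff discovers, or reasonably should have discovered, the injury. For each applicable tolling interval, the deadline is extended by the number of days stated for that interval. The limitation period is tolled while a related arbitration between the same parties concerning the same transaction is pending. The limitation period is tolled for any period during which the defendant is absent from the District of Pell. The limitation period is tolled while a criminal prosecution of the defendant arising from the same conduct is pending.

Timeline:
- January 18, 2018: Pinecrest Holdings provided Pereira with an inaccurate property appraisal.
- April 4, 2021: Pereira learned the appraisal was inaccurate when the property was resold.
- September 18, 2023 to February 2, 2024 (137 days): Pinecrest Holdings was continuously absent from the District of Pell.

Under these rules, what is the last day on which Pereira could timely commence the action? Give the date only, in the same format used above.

February 18, 2025

Under the discovery rule, the claim accrued on April 4, 2021, when Pereira discovered the injury — not on the January 18, 2018 date of the underlying act.
42 months from April 4, 2021 is October 4, 2024.
The period was tolled for 137 days by the defendant's absence from the jurisdiction (September 18, 2023 to February 2, 2024), pushing the deadline to February 18, 2025.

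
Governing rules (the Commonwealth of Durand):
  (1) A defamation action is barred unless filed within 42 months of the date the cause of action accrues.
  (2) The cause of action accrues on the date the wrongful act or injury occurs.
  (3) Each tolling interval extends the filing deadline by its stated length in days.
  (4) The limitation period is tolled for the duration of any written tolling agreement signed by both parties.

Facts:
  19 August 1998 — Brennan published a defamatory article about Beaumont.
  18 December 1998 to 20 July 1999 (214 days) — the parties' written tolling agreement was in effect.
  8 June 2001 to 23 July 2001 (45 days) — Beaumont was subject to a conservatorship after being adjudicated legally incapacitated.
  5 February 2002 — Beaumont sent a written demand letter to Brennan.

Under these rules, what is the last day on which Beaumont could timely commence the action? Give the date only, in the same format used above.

21 September 2002

The claim accrued on 19 August 1998, when the wrongful act occurred.
Adding the 42 months base period to 19 August 1998 gives a deadline of 19 February 2002, before any tolling.
The written tolling agreement from 18 December 1998 to 20 July 1999 tolled the period for 214 days, extending the deadline to 21 September 2002.
The plaintiff's legal incapacity from 8 June 2001 to 23 July 2001 does not toll the period, because no stated rule makes the plaintiff's incapacity a tolling event.
Nothing else in the chronology tolls or restarts the period.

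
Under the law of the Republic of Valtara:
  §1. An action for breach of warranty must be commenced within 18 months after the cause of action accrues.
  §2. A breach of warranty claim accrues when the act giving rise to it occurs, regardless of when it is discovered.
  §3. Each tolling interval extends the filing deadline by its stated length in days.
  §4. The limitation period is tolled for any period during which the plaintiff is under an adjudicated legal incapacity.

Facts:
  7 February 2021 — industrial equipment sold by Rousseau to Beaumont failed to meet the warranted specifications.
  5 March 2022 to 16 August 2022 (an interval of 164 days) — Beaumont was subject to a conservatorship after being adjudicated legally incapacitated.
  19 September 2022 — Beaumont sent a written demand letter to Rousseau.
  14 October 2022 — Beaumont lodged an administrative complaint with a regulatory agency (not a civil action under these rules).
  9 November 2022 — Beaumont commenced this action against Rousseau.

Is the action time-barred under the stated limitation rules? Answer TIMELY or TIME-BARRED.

TIMELY

The claim accrued on 7 February 2021, when the wrongful act occurred.
18 months from 7 February 2021 is 7 August 2022.
Because the plaintiff's legal incapacity ran from 5 March 2022 to 16 August 2022, the deadline is extended by 164 days to 18 January 2023.
None of the other events listed affects the running of the period under the stated rules.
The 9 November 2022 filing precedes the 18 January 2023 deadline; the claim is timely.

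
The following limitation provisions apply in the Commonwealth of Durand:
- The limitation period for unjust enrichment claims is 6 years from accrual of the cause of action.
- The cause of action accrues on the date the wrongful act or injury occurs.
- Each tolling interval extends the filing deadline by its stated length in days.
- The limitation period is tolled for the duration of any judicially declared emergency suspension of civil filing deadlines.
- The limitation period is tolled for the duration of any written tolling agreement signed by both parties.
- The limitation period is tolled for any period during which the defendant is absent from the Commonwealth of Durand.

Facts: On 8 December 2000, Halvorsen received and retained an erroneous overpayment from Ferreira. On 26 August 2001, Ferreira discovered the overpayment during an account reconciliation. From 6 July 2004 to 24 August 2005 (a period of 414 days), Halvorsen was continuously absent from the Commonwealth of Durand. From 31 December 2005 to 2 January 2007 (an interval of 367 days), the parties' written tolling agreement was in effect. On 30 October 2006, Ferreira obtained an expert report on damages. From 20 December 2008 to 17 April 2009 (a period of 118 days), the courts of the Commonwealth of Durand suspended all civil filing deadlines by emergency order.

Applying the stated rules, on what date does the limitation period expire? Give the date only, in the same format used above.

25 May 2009

Accrual is governed by the date of the act, so the period began to run on 8 December 2000; the later discovery on 26 August 2001 is irrelevant under the stated rule.
Adding the 6 years base period to 8 December 2000 gives a deadline of 8 December 2006, before any tolling.
Because the defendant's absence from the jurisdiction ran from 6 July 2004 to 24 August 2005, the deadline is extended by 414 days to 26 January 2008.
The period was tolled for 367 days by the written tolling agreement (31 December 2005 to 2 January 2007), pushing the deadline to 27 January 2009.
The period was tolled for 118 days by the emergency suspension of filing deadlines (20 December 2008 to 17 April 2009), pushing the deadline to 25 May 2009.
The other events in the timeline have no effect on the limitation period under the stated rules.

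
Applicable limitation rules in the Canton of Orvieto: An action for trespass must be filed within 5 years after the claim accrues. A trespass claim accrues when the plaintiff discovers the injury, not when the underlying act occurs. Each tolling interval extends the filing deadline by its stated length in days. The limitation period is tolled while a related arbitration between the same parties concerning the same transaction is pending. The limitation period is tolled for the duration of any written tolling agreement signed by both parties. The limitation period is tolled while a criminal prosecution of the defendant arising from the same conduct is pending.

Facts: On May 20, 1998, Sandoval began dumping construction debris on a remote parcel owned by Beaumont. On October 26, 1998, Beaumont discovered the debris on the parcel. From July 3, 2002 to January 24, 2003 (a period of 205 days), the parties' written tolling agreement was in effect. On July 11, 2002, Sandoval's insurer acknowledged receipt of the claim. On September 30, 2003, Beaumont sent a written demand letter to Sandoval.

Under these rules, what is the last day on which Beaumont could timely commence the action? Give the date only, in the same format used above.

May 18, 2004

Under the discovery rule, the claim accrued on October 26, 1998, when Beaumont discovered the injury — not on the May 20, 1998 date of the underlying act.
The untolled deadline — 5 years after October 26, 1998 — is October 26, 2003.
The written tolling agreement from July 3, 2002 to January 24, 2003 tolled the period for 205 days, extending the deadline to May 18, 2004.
None of the other events listed affects the running of the period under the stated rules.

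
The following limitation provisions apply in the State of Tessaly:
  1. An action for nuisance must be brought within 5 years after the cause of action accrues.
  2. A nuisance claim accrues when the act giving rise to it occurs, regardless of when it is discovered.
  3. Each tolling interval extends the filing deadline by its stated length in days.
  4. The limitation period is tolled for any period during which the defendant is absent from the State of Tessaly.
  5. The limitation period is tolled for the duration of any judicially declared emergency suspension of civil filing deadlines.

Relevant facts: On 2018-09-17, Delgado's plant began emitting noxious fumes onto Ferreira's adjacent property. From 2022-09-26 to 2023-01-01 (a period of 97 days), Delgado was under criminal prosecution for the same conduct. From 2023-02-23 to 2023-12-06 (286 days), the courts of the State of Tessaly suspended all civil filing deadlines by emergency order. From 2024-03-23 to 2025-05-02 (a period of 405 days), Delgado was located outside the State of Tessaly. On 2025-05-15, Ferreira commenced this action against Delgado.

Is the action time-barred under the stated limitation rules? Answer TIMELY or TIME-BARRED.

The claim accrued on 2018-09-17, when the wrongful act occurred.
The untolled deadline — 5 years after 2018-09-17 — is 2023-09-17.
The emergency suspension of filing deadlines from 2023-02-23 to 2023-12-06 tolled the period for 286 days, extending the deadline to 2024-06-29.
The period was tolled for 405 days by the defendant's absence from the jurisdiction (2024-03-23 to 2025-05-02), pushing the deadline to 2025-08-08.
No stated provision tolls the period for a criminal prosecution, so the interval from 2022-09-26 to 2023-01-01 has no effect on the deadline.
Filing on 2025-05-15 beat the 2025-08-08 deadline — the action is timely.

TIMELY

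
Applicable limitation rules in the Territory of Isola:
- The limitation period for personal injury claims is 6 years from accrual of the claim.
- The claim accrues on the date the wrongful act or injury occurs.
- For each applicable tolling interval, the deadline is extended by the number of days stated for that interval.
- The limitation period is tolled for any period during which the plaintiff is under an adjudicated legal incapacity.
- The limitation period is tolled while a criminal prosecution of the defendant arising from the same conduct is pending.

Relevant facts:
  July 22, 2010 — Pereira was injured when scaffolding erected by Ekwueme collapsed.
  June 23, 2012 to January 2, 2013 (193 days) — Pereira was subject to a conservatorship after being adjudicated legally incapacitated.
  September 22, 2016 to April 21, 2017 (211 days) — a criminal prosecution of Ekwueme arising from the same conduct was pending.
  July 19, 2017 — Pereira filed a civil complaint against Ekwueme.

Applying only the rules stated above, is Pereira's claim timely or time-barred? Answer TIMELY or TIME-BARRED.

TIMELY

The limitation period began to run on July 22, 2010.
6 years from July 22, 2010 is July 22, 2016.
Because the plaintiff's legal incapacity ran from June 23, 2012 to January 2, 2013, the deadline is extended by 193 days to January 31, 2017.
Because the pending criminal prosecution ran from September 22, 2016 to April 21, 2017, the deadline is extended by 211 days to August 30, 2017.
Pereira filed on July 19, 2017, before the August 30, 2017 deadline, so the action is timely.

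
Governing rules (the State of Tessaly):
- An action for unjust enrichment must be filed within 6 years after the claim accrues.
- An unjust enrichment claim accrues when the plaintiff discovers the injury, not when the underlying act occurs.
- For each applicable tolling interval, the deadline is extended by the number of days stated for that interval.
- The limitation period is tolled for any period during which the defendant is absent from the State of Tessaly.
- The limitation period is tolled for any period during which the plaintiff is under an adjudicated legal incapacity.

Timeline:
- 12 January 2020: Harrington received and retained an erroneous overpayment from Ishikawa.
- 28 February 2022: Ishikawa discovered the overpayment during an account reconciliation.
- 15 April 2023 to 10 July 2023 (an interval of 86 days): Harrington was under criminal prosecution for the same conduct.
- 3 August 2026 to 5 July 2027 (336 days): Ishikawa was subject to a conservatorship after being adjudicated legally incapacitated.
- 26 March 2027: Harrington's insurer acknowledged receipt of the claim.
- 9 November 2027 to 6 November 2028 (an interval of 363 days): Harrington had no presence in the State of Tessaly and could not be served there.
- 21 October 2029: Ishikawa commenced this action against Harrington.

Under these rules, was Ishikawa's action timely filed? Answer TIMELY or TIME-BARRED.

Accrual is tied to discovery, so the period began on 28 February 2022 rather than on 12 January 2020 when the act occurred.
Adding the 6 years base period to 28 February 2022 gives a deadline of 28 February 2028, before any tolling.
The plaintiff's legal incapacity from 3 August 2026 to 5 July 2027 tolled the period for 336 days, extending the deadline to 29 January 2029.
The defendant's absence from the jurisdiction from 9 November 2027 to 6 November 2028 tolled the period for 363 days, extending the deadline to 27 January 2030.
Although a criminal prosecution ran from 15 April 2023 to 10 July 2023, the stated rules do not make that a tolling event, so it is disregarded.
None of the other events listed affects the running of the period under the stated rules.
The 21 October 2029 filing precedes the 27 January 2030 deadline; the claim is timely.

TIMELY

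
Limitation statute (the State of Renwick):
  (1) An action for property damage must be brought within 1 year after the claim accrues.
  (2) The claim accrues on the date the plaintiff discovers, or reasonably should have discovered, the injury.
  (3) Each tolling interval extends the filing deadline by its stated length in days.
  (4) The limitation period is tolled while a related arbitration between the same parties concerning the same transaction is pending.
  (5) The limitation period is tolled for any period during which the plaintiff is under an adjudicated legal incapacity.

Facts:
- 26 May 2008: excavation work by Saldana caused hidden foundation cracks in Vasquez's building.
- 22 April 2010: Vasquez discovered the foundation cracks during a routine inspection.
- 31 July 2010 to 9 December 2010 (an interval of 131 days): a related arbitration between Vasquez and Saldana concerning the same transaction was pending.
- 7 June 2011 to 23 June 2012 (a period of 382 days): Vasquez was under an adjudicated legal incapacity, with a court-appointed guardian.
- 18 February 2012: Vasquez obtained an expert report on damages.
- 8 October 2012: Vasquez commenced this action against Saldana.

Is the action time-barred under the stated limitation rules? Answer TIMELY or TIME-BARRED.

TIME-BARRED

The claim did not accrue until Vasquez discovered the injury on 22 April 2010; the 26 May 2008 act date does not start the clock under the stated rule.
Adding the 1 year base period to 22 April 2010 gives a deadline of 22 April 2011, before any tolling.
The period was tolled for 131 days by the pending related arbitration (31 July 2010 to 9 December 2010), pushing the deadline to 31 August 2011.
The plaintiff's legal incapacity from 7 June 2011 to 23 June 2012 tolled the period for 382 days, extending the deadline to 16 September 2012.
Nothing else in the chronology tolls or restarts the period.
Filing on 8 October 2012 missed the 16 September 2012 deadline — the action is time-barred.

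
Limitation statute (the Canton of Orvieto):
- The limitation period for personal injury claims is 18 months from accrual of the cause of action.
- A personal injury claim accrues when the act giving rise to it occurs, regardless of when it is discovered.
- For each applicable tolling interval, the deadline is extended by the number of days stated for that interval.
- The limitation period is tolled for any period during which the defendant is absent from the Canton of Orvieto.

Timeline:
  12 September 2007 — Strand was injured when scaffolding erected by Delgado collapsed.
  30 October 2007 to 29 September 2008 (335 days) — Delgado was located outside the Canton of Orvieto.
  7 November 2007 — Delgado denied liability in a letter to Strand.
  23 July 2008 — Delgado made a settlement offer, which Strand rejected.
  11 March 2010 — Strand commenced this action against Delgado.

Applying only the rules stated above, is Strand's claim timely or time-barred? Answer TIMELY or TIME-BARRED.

TIME-BARRED

The cause of action accrued on 12 September 2007, the date of the act.
18 months from 12 September 2007 is 12 March 2009.
Because the defendant's absence from the jurisdiction ran from 30 October 2007 to 29 September 2008, the deadline is extended by 335 days to 10 February 2010.
The other events in the timeline have no effect on the limitation period under the stated rules.
The 11 March 2010 filing falls after the 10 February 2010 deadline; the claim is time-barred.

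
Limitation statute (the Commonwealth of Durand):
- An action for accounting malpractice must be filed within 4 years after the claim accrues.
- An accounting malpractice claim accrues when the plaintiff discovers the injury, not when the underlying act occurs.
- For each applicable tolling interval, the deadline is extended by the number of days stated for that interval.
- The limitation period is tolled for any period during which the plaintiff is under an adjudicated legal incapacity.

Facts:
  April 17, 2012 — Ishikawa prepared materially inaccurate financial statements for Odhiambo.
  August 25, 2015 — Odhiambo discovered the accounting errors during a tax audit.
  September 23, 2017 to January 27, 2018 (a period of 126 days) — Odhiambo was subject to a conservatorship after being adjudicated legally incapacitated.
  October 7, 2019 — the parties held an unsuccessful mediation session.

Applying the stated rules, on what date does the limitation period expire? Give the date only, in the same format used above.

Accrual is tied to discovery, so the period began on August 25, 2015 rather than on April 17, 2012 when the act occurred.
The untolled deadline — 4 years after August 25, 2015 — is August 25, 2019.
The plaintiff's legal incapacity from September 23, 2017 to January 27, 2018 tolled the period for 126 days, extending the deadline to December 29, 2019.
The other events in the timeline have no effect on the limitation period under the stated rules.

December 29, 2019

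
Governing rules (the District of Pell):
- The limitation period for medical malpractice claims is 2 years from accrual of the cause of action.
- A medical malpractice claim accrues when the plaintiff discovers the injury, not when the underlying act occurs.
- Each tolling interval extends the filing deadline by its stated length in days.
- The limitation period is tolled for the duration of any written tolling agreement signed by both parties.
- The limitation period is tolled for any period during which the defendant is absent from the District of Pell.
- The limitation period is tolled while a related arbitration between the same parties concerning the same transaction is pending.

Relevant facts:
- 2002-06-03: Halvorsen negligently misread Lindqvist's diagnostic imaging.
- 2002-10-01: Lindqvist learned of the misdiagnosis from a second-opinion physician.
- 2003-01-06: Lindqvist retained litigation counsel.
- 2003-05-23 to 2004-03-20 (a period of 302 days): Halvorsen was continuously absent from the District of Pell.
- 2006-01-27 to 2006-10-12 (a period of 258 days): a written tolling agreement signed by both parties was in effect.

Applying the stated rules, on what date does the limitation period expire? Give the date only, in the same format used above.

The claim did not accrue until Lindqvist discovered the injury on 2002-10-01; the 2002-06-03 act date does not start the clock under the stated rule.
The untolled deadline — 2 years after 2002-10-01 — is 2004-10-01.
The defendant's absence from the jurisdiction from 2003-05-23 to 2004-03-20 tolled the period for 302 days, extending the deadline to 2005-07-30.
By the time the written tolling agreement began on 2006-01-27, the limitation period had already expired on 2005-07-30; that interval cannot revive it.
The other events in the timeline have no effect on the limitation period under the stated rules.

2005-07-30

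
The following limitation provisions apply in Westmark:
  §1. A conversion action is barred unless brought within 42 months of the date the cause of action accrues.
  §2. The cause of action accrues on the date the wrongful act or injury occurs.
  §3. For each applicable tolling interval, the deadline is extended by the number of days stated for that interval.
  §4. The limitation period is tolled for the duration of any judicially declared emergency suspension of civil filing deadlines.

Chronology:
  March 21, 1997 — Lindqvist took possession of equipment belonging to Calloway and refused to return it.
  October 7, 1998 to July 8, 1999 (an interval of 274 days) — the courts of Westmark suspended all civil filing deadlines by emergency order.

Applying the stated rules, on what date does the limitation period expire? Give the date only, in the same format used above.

June 22, 2001

The cause of action accrued on March 21, 1997, the date of the act.
Adding the 42 months base period to March 21, 1997 gives a deadline of September 21, 2000, before any tolling.
The period was tolled for 274 days by the emergency suspension of filing deadlines (October 7, 1998 to July 8, 1999), pushing the deadline to June 22, 2001.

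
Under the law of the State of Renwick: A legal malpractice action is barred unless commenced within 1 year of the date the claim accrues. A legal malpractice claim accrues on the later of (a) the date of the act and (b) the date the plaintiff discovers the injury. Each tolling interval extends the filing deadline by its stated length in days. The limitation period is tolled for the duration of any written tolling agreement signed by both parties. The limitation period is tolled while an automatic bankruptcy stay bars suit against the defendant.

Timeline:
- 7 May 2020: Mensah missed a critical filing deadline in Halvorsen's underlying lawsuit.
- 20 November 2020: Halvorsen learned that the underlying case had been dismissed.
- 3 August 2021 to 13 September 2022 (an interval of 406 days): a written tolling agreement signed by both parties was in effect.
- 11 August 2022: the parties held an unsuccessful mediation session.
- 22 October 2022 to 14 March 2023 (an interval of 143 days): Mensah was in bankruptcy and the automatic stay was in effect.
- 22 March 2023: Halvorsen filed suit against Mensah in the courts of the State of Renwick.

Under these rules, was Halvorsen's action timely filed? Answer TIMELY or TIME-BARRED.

TIMELY

The claim accrued on 20 November 2020 — the later of the 7 May 2020 act and the 20 November 2020 discovery.
The untolled deadline — 1 year after 20 November 2020 — is 20 November 2021.
The written tolling agreement from 3 August 2021 to 13 September 2022 tolled the period for 406 days, extending the deadline to 31 December 2022.
Because the automatic bankruptcy stay ran from 22 October 2022 to 14 March 2023, the deadline is extended by 143 days to 23 May 2023.
Nothing else in the chronology tolls or restarts the period.
The 22 March 2023 filing precedes the 23 May 2023 deadline; the claim is timely.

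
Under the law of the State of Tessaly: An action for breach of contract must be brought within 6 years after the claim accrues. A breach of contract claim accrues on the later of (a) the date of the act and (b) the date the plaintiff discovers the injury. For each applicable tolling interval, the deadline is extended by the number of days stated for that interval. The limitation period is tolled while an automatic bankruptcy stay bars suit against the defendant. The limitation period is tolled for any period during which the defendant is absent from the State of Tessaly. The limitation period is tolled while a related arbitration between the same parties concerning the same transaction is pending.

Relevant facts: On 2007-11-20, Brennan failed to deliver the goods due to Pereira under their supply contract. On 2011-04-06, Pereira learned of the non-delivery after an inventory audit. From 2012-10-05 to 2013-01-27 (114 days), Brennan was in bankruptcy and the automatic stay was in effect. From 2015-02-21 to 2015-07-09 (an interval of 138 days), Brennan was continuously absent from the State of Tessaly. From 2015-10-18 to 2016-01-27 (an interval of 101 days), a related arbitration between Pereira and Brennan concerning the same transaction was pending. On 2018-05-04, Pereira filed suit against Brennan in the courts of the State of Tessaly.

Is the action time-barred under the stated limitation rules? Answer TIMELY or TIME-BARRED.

TIME-BARRED

Because discovery on 2011-04-06 post-dates the 2007-11-20 act, accrual under the later-of rule falls on 2011-04-06.
Adding the 6 years base period to 2011-04-06 gives a deadline of 2017-04-06, before any tolling.
The automatic bankruptcy stay from 2012-10-05 to 2013-01-27 tolled the period for 114 days, extending the deadline to 2017-07-29.
The defendant's absence from the jurisdiction from 2015-02-21 to 2015-07-09 tolled the period for 138 days, extending the deadline to 2017-12-14.
The pending related arbitration from 2015-10-18 to 2016-01-27 tolled the period for 101 days, extending the deadline to 2018-03-25.
Filing on 2018-05-04 missed the 2018-03-25 deadline — the action is time-barred.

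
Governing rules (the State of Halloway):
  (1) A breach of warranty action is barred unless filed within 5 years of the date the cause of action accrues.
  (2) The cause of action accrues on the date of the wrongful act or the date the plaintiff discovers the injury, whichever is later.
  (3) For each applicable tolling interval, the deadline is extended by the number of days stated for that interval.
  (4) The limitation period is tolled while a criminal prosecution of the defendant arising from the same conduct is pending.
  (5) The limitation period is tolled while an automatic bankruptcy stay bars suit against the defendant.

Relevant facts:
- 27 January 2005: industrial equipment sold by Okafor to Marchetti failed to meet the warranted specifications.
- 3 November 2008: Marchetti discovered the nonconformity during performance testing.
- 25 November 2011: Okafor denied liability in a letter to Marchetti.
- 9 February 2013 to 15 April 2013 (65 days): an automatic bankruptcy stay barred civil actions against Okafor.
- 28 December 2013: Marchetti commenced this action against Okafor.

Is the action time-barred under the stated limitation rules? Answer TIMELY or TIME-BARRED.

Taking the later of the act (27 January 2005) and discovery (3 November 2008), the claim accrued on 3 November 2008.
Adding the 5 years base period to 3 November 2008 gives a deadline of 3 November 2013, before any tolling.
Because the automatic bankruptcy stay ran from 9 February 2013 to 15 April 2013, the deadline is extended by 65 days to 7 January 2014.
The other events in the timeline have no effect on the limitation period under the stated rules.
The 28 December 2013 filing precedes the 7 January 2014 deadline; the claim is timely.

TIMELY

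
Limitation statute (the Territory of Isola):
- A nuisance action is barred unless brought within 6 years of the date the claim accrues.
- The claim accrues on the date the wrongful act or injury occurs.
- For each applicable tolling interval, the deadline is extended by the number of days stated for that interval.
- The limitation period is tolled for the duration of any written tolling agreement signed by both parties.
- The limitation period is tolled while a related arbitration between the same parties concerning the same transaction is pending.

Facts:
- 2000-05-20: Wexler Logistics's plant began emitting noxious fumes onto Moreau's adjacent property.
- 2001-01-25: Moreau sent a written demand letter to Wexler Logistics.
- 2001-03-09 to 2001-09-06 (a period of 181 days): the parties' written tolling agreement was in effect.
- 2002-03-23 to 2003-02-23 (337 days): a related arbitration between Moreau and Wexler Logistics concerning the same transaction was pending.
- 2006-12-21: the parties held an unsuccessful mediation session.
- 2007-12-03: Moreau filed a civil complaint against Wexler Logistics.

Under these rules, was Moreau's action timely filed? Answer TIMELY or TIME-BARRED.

The claim accrued on 2000-05-20, the date of the act.
The untolled deadline — 6 years after 2000-05-20 — is 2006-05-20.
Because the written tolling agreement ran from 2001-03-09 to 2001-09-06, the deadline is extended by 181 days to 2006-11-17.
Because the pending related arbitration ran from 2002-03-23 to 2003-02-23, the deadline is extended by 337 days to 2007-10-20.
None of the other events listed affects the running of the period under the stated rules.
The 2007-12-03 filing falls after the 2007-10-20 deadline; the claim is time-barred.

TIME-BARRED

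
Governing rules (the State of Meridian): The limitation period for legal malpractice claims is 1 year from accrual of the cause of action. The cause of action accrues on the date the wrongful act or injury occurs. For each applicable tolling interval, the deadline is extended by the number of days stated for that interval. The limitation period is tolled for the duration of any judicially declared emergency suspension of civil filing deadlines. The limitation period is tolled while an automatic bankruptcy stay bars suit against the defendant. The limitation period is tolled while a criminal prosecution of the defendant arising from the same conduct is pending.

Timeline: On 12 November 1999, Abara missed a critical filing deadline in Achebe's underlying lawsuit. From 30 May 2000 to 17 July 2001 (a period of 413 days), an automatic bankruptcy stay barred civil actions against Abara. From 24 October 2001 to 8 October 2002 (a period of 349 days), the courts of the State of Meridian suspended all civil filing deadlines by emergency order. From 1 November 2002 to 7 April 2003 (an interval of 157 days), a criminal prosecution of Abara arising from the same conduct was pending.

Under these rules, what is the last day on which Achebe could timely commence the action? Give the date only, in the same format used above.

20 May 2003

The claim accrued on 12 November 1999, when the wrongful act occurred.
Adding the 1 year base period to 12 November 1999 gives a deadline of 12 November 2000, before any tolling.
The automatic bankruptcy stay from 30 May 2000 to 17 July 2001 tolled the period for 413 days, extending the deadline to 30 December 2001.
The period was tolled for 349 days by the emergency suspension of filing deadlines (24 October 2001 to 8 October 2002), pushing the deadline to 14 December 2002.
Because the pending criminal prosecution ran from 1 November 2002 to 7 April 2003, the deadline is extended by 157 days to 20 May 2003.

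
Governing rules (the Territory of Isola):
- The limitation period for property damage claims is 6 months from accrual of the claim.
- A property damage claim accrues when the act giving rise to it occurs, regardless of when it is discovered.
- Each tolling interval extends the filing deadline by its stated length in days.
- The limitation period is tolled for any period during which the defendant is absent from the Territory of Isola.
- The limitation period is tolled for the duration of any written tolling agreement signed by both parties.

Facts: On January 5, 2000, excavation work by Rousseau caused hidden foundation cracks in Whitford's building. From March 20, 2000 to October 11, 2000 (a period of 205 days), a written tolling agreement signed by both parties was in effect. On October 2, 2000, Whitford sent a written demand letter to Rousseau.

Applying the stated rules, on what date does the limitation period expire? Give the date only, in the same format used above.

January 26, 2001

The claim accrued on January 5, 2000, the date of the act.
The untolled deadline — 6 months after January 5, 2000 — is July 5, 2000.
The written tolling agreement from March 20, 2000 to October 11, 2000 tolled the period for 205 days, extending the deadline to January 26, 2001.
Nothing else in the chronology tolls or restarts the period.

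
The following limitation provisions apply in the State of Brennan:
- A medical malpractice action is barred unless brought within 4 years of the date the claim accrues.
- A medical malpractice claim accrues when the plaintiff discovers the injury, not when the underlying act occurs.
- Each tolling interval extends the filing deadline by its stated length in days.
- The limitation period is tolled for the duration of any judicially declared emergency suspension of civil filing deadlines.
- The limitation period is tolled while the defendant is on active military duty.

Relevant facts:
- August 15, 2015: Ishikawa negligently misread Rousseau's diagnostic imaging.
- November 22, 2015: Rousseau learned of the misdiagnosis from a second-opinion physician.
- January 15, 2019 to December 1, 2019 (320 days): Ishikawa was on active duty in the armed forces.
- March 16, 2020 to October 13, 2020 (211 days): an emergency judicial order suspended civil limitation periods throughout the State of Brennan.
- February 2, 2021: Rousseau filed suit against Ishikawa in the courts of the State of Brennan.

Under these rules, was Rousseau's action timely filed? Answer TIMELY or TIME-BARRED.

The claim did not accrue until Rousseau discovered the injury on November 22, 2015; the August 15, 2015 act date does not start the clock under the stated rule.
Adding the 4 years base period to November 22, 2015 gives a deadline of November 22, 2019, before any tolling.
The period was tolled for 320 days by the defendant's active military service (January 15, 2019 to December 1, 2019), pushing the deadline to October 7, 2020.
Because the emergency suspension of filing deadlines ran from March 16, 2020 to October 13, 2020, the deadline is extended by 211 days to May 6, 2021.
The February 2, 2021 filing precedes the May 6, 2021 deadline; the claim is timely.

TIMELY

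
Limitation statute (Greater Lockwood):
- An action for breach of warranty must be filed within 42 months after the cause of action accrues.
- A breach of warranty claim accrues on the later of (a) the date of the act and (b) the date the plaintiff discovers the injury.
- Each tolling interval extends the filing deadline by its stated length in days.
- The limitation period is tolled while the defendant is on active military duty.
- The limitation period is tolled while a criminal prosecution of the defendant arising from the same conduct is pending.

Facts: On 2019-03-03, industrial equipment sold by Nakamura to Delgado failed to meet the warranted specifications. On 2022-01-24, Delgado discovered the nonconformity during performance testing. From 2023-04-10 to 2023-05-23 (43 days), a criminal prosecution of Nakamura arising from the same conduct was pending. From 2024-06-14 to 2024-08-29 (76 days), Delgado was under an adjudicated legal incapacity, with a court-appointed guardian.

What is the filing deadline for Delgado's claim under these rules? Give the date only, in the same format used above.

2025-09-05

Because discovery on 2022-01-24 post-dates the 2019-03-03 act, accrual under the later-of rule falls on 2022-01-24.
The untolled deadline — 42 months after 2022-01-24 — is 2025-07-24.
The period was tolled for 43 days by the pending criminal prosecution (2023-04-10 to 2023-05-23), pushing the deadline to 2025-09-05.
Although the plaintiff's incapacity ran from 2024-06-14 to 2024-08-29, the stated rules do not make that a tolling event, so it is disregarded.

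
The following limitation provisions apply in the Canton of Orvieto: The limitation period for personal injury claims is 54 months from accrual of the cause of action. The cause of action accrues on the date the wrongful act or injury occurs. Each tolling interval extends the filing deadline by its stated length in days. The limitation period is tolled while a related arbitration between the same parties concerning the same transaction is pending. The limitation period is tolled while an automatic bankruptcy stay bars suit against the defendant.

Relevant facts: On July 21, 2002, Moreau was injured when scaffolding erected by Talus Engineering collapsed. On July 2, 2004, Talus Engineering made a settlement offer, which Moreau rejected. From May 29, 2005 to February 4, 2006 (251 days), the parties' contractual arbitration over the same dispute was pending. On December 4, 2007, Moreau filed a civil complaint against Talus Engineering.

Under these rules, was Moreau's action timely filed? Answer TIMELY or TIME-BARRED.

TIME-BARRED

The claim accrued on July 21, 2002, when the wrongful act occurred.
Adding the 54 months base period to July 21, 2002 gives a deadline of January 21, 2007, before any tolling.
The pending related arbitration from May 29, 2005 to February 4, 2006 tolled the period for 251 days, extending the deadline to September 29, 2007.
Nothing else in the chronology tolls or restarts the period.
Filing on December 4, 2007 missed the September 29, 2007 deadline — the action is time-barred.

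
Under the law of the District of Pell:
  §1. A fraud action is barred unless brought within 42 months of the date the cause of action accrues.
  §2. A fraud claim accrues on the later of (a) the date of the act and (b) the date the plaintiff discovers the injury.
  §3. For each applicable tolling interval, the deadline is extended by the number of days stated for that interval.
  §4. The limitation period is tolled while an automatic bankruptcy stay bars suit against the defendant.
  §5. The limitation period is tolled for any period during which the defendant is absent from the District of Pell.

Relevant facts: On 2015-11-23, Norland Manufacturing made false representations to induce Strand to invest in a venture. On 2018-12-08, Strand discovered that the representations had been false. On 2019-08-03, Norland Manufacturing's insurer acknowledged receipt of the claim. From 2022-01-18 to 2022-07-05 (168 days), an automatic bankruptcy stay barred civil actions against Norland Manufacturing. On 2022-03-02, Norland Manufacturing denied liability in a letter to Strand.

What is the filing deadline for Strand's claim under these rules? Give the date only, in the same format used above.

2022-11-23

Taking the later of the act (2015-11-23) and discovery (2018-12-08), the claim accrued on 2018-12-08.
42 months from 2018-12-08 is 2022-06-08.
The period was tolled for 168 days by the automatic bankruptcy stay (2022-01-18 to 2022-07-05), pushing the deadline to 2022-11-23.
The other events in the timeline have no effect on the limitation period under the stated rules.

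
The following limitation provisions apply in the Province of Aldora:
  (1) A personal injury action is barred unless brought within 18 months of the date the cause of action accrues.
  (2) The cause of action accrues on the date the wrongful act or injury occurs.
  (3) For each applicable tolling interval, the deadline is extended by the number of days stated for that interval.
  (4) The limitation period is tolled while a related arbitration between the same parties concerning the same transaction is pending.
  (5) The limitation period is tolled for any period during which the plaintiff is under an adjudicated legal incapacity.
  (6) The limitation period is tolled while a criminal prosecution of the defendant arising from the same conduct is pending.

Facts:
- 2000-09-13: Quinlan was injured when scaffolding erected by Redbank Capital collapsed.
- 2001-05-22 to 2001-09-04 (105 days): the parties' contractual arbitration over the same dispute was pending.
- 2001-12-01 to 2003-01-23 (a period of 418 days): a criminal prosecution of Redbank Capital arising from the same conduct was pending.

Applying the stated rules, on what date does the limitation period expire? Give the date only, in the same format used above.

2003-08-18

The cause of action accrued on 2000-09-13, the date of the act.
The untolled deadline — 18 months after 2000-09-13 — is 2002-03-13.
Because the pending related arbitration ran from 2001-05-22 to 2001-09-04, the deadline is extended by 105 days to 2002-06-26.
Because the pending criminal prosecution ran from 2001-12-01 to 2003-01-23, the deadline is extended by 418 days to 2003-08-18.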